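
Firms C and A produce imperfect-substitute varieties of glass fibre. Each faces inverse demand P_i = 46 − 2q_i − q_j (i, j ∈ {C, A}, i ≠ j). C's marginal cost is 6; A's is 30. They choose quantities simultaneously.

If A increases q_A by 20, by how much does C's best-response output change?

-5

Firm C's profit: π = q_C(46 − 2q_C − q_A) − 6q_C.
∂π/∂q_C = 40 − 4q_C − q_A = 0 ⇒ q_C = 10 − 0.25q_A.
The reaction-function slope is −0.25, so a 20-unit rise in q_A moves q_C by −0.25 × 20 = −5. C's best response falls — the actions are strategic substitutes.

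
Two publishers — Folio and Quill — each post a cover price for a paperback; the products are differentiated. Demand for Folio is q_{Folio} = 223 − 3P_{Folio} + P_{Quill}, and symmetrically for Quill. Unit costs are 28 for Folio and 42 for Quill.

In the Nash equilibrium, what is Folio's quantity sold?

Folio's profit: π = (P_{Folio} − 28)(223 − 3P_{Folio} + P_{Quill}).
∂π/∂P_{Folio} = 307 − 6P_{Folio} + P_{Quill} = 0 ⇒ P_{Folio} = 307/6 + (1/6)P_{Quill}.
Similarly P_{Quill} = 349/6 + (1/6)P_{Folio}.
Plugging P_{Quill} into Folio's best response: P_{Folio} = 307/6 + (1/6)(349/6 + (1/6)P_{Folio}) ⇒ (35/36)P_{Folio} = 2191/36, so P_{Folio} = 62.6.
Then P_{Quill} = 349/6 + (1/6)·62.6 = 68.6.
q_{Folio} = 223 − 3·62.6 + 68.6 = 103.8.

103.8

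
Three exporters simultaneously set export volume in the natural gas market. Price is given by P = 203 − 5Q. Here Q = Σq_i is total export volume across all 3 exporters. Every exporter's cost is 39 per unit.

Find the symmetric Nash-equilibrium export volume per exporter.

A representative exporter's profit is π_i = q_i(203 − 5Q) − 39q_i, with Q = q_i + Σ_{j≠i} q_j.
First-order condition: 164 − 10q_i − 5Σ_{j≠i} q_j = 0.
With identical exporters, set every q_j = q: then 164 − 10q − 10q = 0, i.e. q = 164/20 = 8.2.

8.2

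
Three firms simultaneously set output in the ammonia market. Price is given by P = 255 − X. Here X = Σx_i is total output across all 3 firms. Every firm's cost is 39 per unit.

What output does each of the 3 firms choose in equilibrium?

54

A representative firm's profit is π_i = x_i(255 − X) − 39x_i, with X = x_i + Σ_{j≠i} x_j.
First-order condition: 216 − 2x_i − Σ_{j≠i} x_j = 0.
Imposing symmetry (x_j = x for all j) turns Σ_{j≠i} x_j into 2x, so 216 = 4x and x = 54.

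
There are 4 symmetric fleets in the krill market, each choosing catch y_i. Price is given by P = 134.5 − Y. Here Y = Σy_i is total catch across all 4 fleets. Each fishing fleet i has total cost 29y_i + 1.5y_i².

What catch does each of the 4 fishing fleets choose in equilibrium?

13.1875

A representative fishing fleet's profit is π_i = y_i(134.5 − Y) − 29y_i − 1.5y_i², with Y = y_i + Σ_{j≠i} y_j.
First-order condition: 105.5 − 5y_i − Σ_{j≠i} y_j = 0.
With identical fishing fleets, set every y_j = y: then 105.5 − 5y − 3y = 0, i.e. y = 105.5/8 = 13.1875.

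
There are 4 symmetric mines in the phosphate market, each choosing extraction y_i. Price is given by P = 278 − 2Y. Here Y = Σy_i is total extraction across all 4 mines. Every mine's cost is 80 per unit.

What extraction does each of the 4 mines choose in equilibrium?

A representative mine's profit is π_i = y_i(278 − 2Y) − 80y_i, with Y = y_i + Σ_{j≠i} y_j.
First-order condition: 198 − 4y_i − 2Σ_{j≠i} y_j = 0.
Imposing symmetry (y_j = y for all j) turns Σ_{j≠i} y_j into 3y, so 198 = 10y and y = 19.8.

19.8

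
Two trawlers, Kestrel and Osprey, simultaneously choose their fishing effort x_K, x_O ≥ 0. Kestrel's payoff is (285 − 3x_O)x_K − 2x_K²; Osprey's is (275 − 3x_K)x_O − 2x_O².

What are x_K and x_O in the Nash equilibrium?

Expanding Kestrel's payoff: 285x_K − 3x_Ox_K − 2x_K².
∂π/∂x_K = 285 − 3x_O − 4x_K = 0, so x_K = 71.25 − 0.75x_O.
Likewise for Osprey: x_O = 68.75 − 0.75x_K.
Plugging x_O into Kestrel's best response: x_K = 71.25 − 0.75(68.75 − 0.75x_K) ⇒ 0.4375x_K = 19.6875, so x_K = 45.
Then x_O = 68.75 − 0.75·45 = 35.

45, 35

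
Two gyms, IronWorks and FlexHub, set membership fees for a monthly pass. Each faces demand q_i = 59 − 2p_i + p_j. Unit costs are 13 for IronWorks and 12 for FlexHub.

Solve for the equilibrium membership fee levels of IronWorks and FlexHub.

IronWorks's profit: π = (p_{IronWorks} − 13)(59 − 2p_{IronWorks} + p_{FlexHub}).
∂π/∂p_{IronWorks} = 85 − 4p_{IronWorks} + p_{FlexHub} = 0 ⇒ p_{IronWorks} = 21.25 + 0.25p_{FlexHub}.
Similarly p_{FlexHub} = 20.75 + 0.25p_{IronWorks}.
Solving the two reaction functions simultaneously: (1 − (0.25)(0.25))p_{IronWorks} = 21.25 + 0.25·20.75, so 0.9375p_{IronWorks} = 26.4375 and p_{IronWorks} = 28.2.
Then p_{FlexHub} = 20.75 + 0.25·28.2 = 27.8.

28.2, 27.8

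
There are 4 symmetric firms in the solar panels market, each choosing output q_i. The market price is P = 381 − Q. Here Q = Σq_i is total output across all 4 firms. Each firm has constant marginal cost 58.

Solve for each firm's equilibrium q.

64.6

A representative firm's profit is π_i = q_i(381 − Q) − 58q_i, with Q = q_i + Σ_{j≠i} q_j.
First-order condition: 323 − 2q_i − Σ_{j≠i} q_j = 0.
In a symmetric equilibrium every firm chooses the same q, so Σ_{j≠i} q_j = 3q. The condition becomes 323 − 5q = 0, giving q = 323/5 = 64.6.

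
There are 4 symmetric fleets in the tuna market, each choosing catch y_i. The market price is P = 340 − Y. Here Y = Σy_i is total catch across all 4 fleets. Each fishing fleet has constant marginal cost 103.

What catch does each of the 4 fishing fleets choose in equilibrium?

47.4

A representative fishing fleet's profit is π_i = y_i(340 − Y) − 103y_i, with Y = y_i + Σ_{j≠i} y_j.
First-order condition: 237 − 2y_i − Σ_{j≠i} y_j = 0.
Imposing symmetry (y_j = y for all j) turns Σ_{j≠i} y_j into 3y, so 237 = 5y and y = 47.4.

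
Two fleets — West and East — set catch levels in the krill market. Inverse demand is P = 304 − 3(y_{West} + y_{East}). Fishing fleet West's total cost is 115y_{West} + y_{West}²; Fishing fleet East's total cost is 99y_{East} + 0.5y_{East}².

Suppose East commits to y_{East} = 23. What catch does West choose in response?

Fishing fleet West's profit: π = y_{West}(304 − 3(y_{West} + y_{East})) − 115y_{West} − y_{West}².
∂π/∂y_{West} = 189 − 8y_{West} − 3y_{East} = 0, so y_{West} = 23.625 − 0.375y_{East}.
At y_{East} = 23: y_{West} = 23.625 − 0.375·23 = 15.

15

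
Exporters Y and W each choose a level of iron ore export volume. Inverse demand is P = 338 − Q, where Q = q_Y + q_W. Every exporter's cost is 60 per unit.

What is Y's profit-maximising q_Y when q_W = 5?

Exporter Y's profit: π = q_Y(338 − (q_Y + q_W)) − 60q_Y.
∂π/∂q_Y = 278 − 2q_Y − q_W = 0, so q_Y = 139 − 0.5q_W.
At q_W = 5: q_Y = 139 − 0.5·5 = 136.5.

136.5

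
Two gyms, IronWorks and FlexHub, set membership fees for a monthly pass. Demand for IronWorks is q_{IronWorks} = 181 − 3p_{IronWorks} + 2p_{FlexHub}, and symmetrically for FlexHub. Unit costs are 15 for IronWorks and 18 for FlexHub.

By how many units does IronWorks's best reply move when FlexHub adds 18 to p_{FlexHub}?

IronWorks's profit: π = (p_{IronWorks} − 15)(181 − 3p_{IronWorks} + 2p_{FlexHub}).
∂π/∂p_{IronWorks} = 226 − 6p_{IronWorks} + 2p_{FlexHub} = 0 ⇒ p_{IronWorks} = 113/3 + (1/3)p_{FlexHub}.
The reaction-function slope is 1/3, so an 18-unit rise in p_{FlexHub} moves p_{IronWorks} by 1/3 × 18 = 6. IronWorks's best response rises — the actions are strategic complements.

6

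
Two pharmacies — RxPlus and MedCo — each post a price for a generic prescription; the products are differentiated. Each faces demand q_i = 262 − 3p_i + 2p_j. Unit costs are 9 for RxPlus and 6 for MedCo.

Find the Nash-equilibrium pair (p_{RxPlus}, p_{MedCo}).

RxPlus's profit: π = (p_{RxPlus} − 9)(262 − 3p_{RxPlus} + 2p_{MedCo}).
∂π/∂p_{RxPlus} = 289 − 6p_{RxPlus} + 2p_{MedCo} = 0 ⇒ p_{RxPlus} = 289/6 + (1/3)p_{MedCo}.
Similarly p_{MedCo} = 140/3 + (1/3)p_{RxPlus}.
Substituting the second reaction function into the first: p_{RxPlus} = 289/6 + (1/3)(140/3 + (1/3)p_{RxPlus}), which gives (8/9)p_{RxPlus} = 1147/18 ⇒ p_{RxPlus} = 71.6875.
Then p_{MedCo} = 140/3 + (1/3)·71.6875 = 70.5625.

71.6875, 70.5625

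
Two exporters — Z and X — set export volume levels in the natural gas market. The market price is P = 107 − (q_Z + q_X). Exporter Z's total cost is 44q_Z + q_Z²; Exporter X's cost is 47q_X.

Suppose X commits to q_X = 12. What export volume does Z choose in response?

Exporter Z's profit: π = q_Z(107 − (q_Z + q_X)) − 44q_Z − q_Z².
∂π/∂q_Z = 63 − 4q_Z − q_X = 0, so q_Z = 15.75 − 0.25q_X.
At q_X = 12: q_Z = 15.75 − 0.25·12 = 12.75.

12.75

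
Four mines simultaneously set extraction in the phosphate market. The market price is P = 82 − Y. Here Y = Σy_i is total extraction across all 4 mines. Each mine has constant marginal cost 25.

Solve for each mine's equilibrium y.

11.4

A representative mine's profit is π_i = y_i(82 − Y) − 25y_i, with Y = y_i + Σ_{j≠i} y_j.
First-order condition: 57 − 2y_i − Σ_{j≠i} y_j = 0.
Imposing symmetry (y_j = y for all j) turns Σ_{j≠i} y_j into 3y, so 57 = 5y and y = 11.4.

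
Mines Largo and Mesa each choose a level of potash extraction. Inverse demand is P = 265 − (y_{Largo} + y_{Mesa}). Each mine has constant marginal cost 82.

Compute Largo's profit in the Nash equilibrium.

Mine Largo's profit: π = y_{Largo}(265 − (y_{Largo} + y_{Mesa})) − 82y_{Largo}.
∂π/∂y_{Largo} = 183 − 2y_{Largo} − y_{Mesa} = 0, so y_{Largo} = 91.5 − 0.5y_{Mesa}.
The game is symmetric, so in equilibrium y_{Mesa} = y_{Largo}: the reaction function gives 1.5y_{Largo} = 91.5, hence y_{Largo} = 61.
Price P = 265 − 122 = 143.
Largo's profit: (143 − 82)·61 = 3721.

3721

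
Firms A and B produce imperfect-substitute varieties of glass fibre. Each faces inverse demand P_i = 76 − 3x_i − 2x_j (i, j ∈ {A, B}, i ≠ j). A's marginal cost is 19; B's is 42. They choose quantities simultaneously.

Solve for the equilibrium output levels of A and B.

Firm A's profit: π = x_A(76 − 3x_A − 2x_B) − 19x_A.
∂π/∂x_A = 57 − 6x_A − 2x_B = 0 ⇒ x_A = 9.5 − (1/3)x_B.
Similarly x_B = 17/3 − (1/3)x_A.
Solving the two reaction functions simultaneously: (1 − (−1/3)(−1/3))x_A = 9.5 − (1/3)·(17/3), so (8/9)x_A = 137/18 and x_A = 8.5625.
Then x_B = 17/3 − (1/3)·8.5625 = 2.8125.

8.5625, 2.8125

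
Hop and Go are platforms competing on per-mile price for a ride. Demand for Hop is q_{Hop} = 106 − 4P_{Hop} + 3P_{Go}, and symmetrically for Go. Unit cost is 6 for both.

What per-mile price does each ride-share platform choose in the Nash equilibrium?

Hop's profit: π = (P_{Hop} − 6)(106 − 4P_{Hop} + 3P_{Go}).
∂π/∂P_{Hop} = 130 − 8P_{Hop} + 3P_{Go} = 0 ⇒ P_{Hop} = 16.25 + 0.375P_{Go}.
The game is symmetric, so in equilibrium P_{Go} = P_{Hop}: the reaction function gives 0.625P_{Hop} = 16.25, hence P_{Hop} = 26.

26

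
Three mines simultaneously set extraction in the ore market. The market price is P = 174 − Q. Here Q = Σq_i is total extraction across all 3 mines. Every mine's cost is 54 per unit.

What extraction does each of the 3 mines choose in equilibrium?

A representative mine's profit is π_i = q_i(174 − Q) − 54q_i, with Q = q_i + Σ_{j≠i} q_j.
First-order condition: 120 − 2q_i − Σ_{j≠i} q_j = 0.
Imposing symmetry (q_j = q for all j) turns Σ_{j≠i} q_j into 2q, so 120 = 4q and q = 30.

30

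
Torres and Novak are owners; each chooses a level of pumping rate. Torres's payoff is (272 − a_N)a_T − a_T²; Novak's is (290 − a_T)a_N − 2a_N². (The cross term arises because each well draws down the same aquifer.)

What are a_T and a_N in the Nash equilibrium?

Expanding Torres's payoff: 272a_T − a_Na_T − a_T².
∂π/∂a_T = 272 − a_N − 2a_T = 0, so a_T = 136 − 0.5a_N.
Likewise for Novak: a_N = 72.5 − 0.25a_T.
Plugging a_N into Torres's best response: a_T = 136 − 0.5(72.5 − 0.25a_T) ⇒ 0.875a_T = 99.75, so a_T = 114.
Then a_N = 72.5 − 0.25·114 = 44.

114, 44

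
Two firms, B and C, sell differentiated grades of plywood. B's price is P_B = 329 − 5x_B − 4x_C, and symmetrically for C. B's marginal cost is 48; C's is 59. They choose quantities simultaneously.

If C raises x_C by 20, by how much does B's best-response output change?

-8

Firm B's profit: π = x_B(329 − 5x_B − 4x_C) − 48x_B.
∂π/∂x_B = 281 − 10x_B − 4x_C = 0 ⇒ x_B = 28.1 − 0.4x_C.
The reaction-function slope is −0.4, so a 20-unit rise in x_C moves x_B by −0.4 × 20 = −8. B's best response falls — the actions are strategic substitutes.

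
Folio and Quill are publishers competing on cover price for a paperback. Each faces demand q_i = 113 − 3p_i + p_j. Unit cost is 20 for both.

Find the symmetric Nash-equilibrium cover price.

Folio's profit: π = (p_{Folio} − 20)(113 − 3p_{Folio} + p_{Quill}).
∂π/∂p_{Folio} = 173 − 6p_{Folio} + p_{Quill} = 0 ⇒ p_{Folio} = 173/6 + (1/6)p_{Quill}.
By symmetry p_{Quill} = p_{Folio}; substituting into the reaction function, (5/6)p_{Folio} = 173/6 and p_{Folio} = 34.6.

34.6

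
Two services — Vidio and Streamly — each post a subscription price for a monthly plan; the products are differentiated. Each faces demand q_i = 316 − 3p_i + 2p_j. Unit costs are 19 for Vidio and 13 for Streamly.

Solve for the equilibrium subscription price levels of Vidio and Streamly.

Vidio's profit: π = (p_{Vidio} − 19)(316 − 3p_{Vidio} + 2p_{Streamly}).
∂π/∂p_{Vidio} = 373 − 6p_{Vidio} + 2p_{Streamly} = 0 ⇒ p_{Vidio} = 373/6 + (1/3)p_{Streamly}.
Similarly p_{Streamly} = 355/6 + (1/3)p_{Vidio}.
Substituting the second reaction function into the first: p_{Vidio} = 373/6 + (1/3)(355/6 + (1/3)p_{Vidio}), which gives (8/9)p_{Vidio} = 737/9 ⇒ p_{Vidio} = 92.125.
Then p_{Streamly} = 355/6 + (1/3)·92.125 = 89.875.

92.125, 89.875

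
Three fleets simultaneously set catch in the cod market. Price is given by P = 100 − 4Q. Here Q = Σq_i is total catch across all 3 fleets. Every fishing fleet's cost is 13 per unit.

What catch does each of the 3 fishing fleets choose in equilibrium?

A representative fishing fleet's profit is π_i = q_i(100 − 4Q) − 13q_i, with Q = q_i + Σ_{j≠i} q_j.
First-order condition: 87 − 8q_i − 4Σ_{j≠i} q_j = 0.
Imposing symmetry (q_j = q for all j) turns Σ_{j≠i} q_j into 2q, so 87 = 16q and q = 5.4375.

5.4375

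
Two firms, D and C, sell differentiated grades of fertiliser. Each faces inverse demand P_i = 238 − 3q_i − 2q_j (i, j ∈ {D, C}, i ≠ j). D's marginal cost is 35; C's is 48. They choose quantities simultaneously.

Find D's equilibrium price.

Firm D's profit: π = q_D(238 − 3q_D − 2q_C) − 35q_D.
∂π/∂q_D = 203 − 6q_D − 2q_C = 0 ⇒ q_D = 203/6 − (1/3)q_C.
Similarly q_C = 95/3 − (1/3)q_D.
Plugging q_C into D's best response: q_D = 203/6 − (1/3)(95/3 − (1/3)q_D) ⇒ (8/9)q_D = 419/18, so q_D = 26.1875.
Then q_C = 95/3 − (1/3)·26.1875 = 22.9375.
P_D = 238 − 3·26.1875 − 2·22.9375 = 113.5625.

113.5625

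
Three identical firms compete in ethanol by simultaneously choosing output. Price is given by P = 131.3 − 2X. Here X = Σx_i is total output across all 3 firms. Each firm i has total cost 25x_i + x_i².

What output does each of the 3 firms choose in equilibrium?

A representative firm's profit is π_i = x_i(131.3 − 2X) − 25x_i − x_i², with X = x_i + Σ_{j≠i} x_j.
First-order condition: 106.3 − 6x_i − 2Σ_{j≠i} x_j = 0.
In a symmetric equilibrium every firm chooses the same x, so Σ_{j≠i} x_j = 2x. The condition becomes 106.3 − 10x = 0, giving x = 106.3/10 = 10.63.

10.63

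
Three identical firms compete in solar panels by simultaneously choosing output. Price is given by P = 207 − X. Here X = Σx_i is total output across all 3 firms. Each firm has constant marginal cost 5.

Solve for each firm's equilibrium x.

50.5

A representative firm's profit is π_i = x_i(207 − X) − 5x_i, with X = x_i + Σ_{j≠i} x_j.
First-order condition: 202 − 2x_i − Σ_{j≠i} x_j = 0.
Imposing symmetry (x_j = x for all j) turns Σ_{j≠i} x_j into 2x, so 202 = 4x and x = 50.5.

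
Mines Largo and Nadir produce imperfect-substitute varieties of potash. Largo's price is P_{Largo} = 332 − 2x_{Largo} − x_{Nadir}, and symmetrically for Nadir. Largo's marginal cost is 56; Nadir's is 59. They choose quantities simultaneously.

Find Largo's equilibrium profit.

6138.32

Mine Largo's profit: π = x_{Largo}(332 − 2x_{Largo} − x_{Nadir}) − 56x_{Largo}.
∂π/∂x_{Largo} = 276 − 4x_{Largo} − x_{Nadir} = 0 ⇒ x_{Largo} = 69 − 0.25x_{Nadir}.
Similarly x_{Nadir} = 68.25 − 0.25x_{Largo}.
Solving the two reaction functions simultaneously: (1 − (−0.25)(−0.25))x_{Largo} = 69 − 0.25·68.25, so 0.9375x_{Largo} = 51.9375 and x_{Largo} = 55.4.
Then x_{Nadir} = 68.25 − 0.25·55.4 = 54.4.
P_{Largo} = 332 − 2·55.4 − 54.4 = 166.8.
Profit = (166.8 − 56)·55.4 = 6138.32.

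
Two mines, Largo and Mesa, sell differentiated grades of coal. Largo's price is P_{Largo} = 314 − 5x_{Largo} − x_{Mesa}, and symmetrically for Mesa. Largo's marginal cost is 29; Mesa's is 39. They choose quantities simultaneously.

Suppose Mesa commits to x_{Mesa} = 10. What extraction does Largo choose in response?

Mine Largo's profit: π = x_{Largo}(314 − 5x_{Largo} − x_{Mesa}) − 29x_{Largo}.
∂π/∂x_{Largo} = 285 − 10x_{Largo} − x_{Mesa} = 0 ⇒ x_{Largo} = 28.5 − 0.1x_{Mesa}.
At x_{Mesa} = 10: x_{Largo} = 28.5 − 0.1·10 = 27.5.

27.5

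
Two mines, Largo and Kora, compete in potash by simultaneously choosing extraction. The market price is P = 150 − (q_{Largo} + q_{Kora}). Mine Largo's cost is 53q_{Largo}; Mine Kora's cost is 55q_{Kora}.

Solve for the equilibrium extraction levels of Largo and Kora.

Mine Largo's profit: π = q_{Largo}(150 − (q_{Largo} + q_{Kora})) − 53q_{Largo}.
∂π/∂q_{Largo} = 97 − 2q_{Largo} − q_{Kora} = 0, so q_{Largo} = 48.5 − 0.5q_{Kora}.
By the same steps for Kora: q_{Kora} = 47.5 − 0.5q_{Largo}.
Plugging q_{Kora} into Largo's best response: q_{Largo} = 48.5 − 0.5(47.5 − 0.5q_{Largo}) ⇒ 0.75q_{Largo} = 24.75, so q_{Largo} = 33.
Then q_{Kora} = 47.5 − 0.5·33 = 31.

33, 31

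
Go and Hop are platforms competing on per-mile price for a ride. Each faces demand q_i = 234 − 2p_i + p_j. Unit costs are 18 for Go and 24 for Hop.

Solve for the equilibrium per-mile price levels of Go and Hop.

90.8, 93.2

Go's profit: π = (p_{Go} − 18)(234 − 2p_{Go} + p_{Hop}).
∂π/∂p_{Go} = 270 − 4p_{Go} + p_{Hop} = 0 ⇒ p_{Go} = 67.5 + 0.25p_{Hop}.
Similarly p_{Hop} = 70.5 + 0.25p_{Go}.
Plugging p_{Hop} into Go's best response: p_{Go} = 67.5 + 0.25(70.5 + 0.25p_{Go}) ⇒ 0.9375p_{Go} = 85.125, so p_{Go} = 90.8.
Then p_{Hop} = 70.5 + 0.25·90.8 = 93.2.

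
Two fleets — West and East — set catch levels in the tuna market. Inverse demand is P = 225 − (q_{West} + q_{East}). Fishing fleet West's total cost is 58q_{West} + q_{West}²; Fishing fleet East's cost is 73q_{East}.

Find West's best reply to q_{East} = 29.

Fishing fleet West's profit: π = q_{West}(225 − (q_{West} + q_{East})) − 58q_{West} − q_{West}².
∂π/∂q_{West} = 167 − 4q_{West} − q_{East} = 0, so q_{West} = 41.75 − 0.25q_{East}.
At q_{East} = 29: q_{West} = 41.75 − 0.25·29 = 34.5.

34.5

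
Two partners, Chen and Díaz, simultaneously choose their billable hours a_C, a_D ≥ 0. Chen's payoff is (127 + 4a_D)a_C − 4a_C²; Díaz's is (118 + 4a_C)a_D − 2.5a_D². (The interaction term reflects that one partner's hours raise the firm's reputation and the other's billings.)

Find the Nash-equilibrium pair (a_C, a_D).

Expanding Chen's payoff: 127a_C + 4a_Da_C − 4a_C².
∂π/∂a_C = 127 + 4a_D − 8a_C = 0, so a_C = 15.875 + 0.5a_D.
Likewise for Díaz: a_D = 23.6 + 0.8a_C.
Plugging a_D into Chen's best response: a_C = 15.875 + 0.5(23.6 + 0.8a_C) ⇒ 0.6a_C = 27.675, so a_C = 46.125.
Then a_D = 23.6 + 0.8·46.125 = 60.5.

46.125, 60.5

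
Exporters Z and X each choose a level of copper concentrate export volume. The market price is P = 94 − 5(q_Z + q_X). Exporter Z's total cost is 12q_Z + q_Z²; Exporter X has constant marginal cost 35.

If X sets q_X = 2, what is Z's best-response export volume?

6

Exporter Z's profit: π = q_Z(94 − 5(q_Z + q_X)) − 12q_Z − q_Z².
∂π/∂q_Z = 82 − 12q_Z − 5q_X = 0, so q_Z = 41/6 − (5/12)q_X.
At q_X = 2: q_Z = 41/6 − (5/12)·2 = 6.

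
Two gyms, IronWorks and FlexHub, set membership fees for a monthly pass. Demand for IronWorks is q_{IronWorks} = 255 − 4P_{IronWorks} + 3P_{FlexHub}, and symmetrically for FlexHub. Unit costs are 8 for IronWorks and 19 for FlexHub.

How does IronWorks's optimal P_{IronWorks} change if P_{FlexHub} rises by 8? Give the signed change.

3

IronWorks's profit: π = (P_{IronWorks} − 8)(255 − 4P_{IronWorks} + 3P_{FlexHub}).
∂π/∂P_{IronWorks} = 287 − 8P_{IronWorks} + 3P_{FlexHub} = 0 ⇒ P_{IronWorks} = 35.875 + 0.375P_{FlexHub}.
The reaction-function slope is 0.375, so an 8-unit rise in P_{FlexHub} moves P_{IronWorks} by 0.375 × 8 = 3. IronWorks's best response rises — the actions are strategic complements.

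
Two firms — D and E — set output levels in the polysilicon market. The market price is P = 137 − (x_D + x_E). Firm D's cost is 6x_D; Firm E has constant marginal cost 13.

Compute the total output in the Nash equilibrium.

Firm D's profit: π = x_D(137 − (x_D + x_E)) − 6x_D.
∂π/∂x_D = 131 − 2x_D − x_E = 0, so x_D = 65.5 − 0.5x_E.
By the same steps for E: x_E = 62 − 0.5x_D.
Solving the two reaction functions simultaneously: (1 − (−0.5)(−0.5))x_D = 65.5 − 0.5·62, so 0.75x_D = 34.5 and x_D = 46.
Then x_E = 62 − 0.5·46 = 39.
Total output: 46 + 39 = 85.

85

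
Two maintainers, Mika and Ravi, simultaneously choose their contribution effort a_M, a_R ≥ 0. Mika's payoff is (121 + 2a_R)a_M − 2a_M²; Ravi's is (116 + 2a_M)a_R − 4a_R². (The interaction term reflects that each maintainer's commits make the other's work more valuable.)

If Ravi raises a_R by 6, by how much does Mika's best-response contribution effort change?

Expanding Mika's payoff: 121a_M + 2a_Ra_M − 2a_M².
∂π/∂a_M = 121 + 2a_R − 4a_M = 0, so a_M = 30.25 + 0.5a_R.
The reaction-function slope is 0.5, so a 6-unit rise in a_R moves a_M by 0.5 × 6 = 3. Mika's best response rises — the actions are strategic complements.

3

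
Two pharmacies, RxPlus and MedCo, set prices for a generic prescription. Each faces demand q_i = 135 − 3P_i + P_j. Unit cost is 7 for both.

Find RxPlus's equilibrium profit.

RxPlus's profit: π = (P_{RxPlus} − 7)(135 − 3P_{RxPlus} + P_{MedCo}).
∂π/∂P_{RxPlus} = 156 − 6P_{RxPlus} + P_{MedCo} = 0 ⇒ P_{RxPlus} = 26 + (1/6)P_{MedCo}.
By symmetry P_{MedCo} = P_{RxPlus}; substituting into the reaction function, (5/6)P_{RxPlus} = 26 and P_{RxPlus} = 31.2.
q_{RxPlus} = 135 − 3·31.2 + 31.2 = 72.6.
Profit = (31.2 − 7)·72.6 = 1756.92.

1756.92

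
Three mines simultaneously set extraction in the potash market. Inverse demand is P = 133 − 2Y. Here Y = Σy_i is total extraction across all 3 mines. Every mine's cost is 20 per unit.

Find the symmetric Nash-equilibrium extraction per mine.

A representative mine's profit is π_i = y_i(133 − 2Y) − 20y_i, with Y = y_i + Σ_{j≠i} y_j.
First-order condition: 113 − 4y_i − 2Σ_{j≠i} y_j = 0.
Imposing symmetry (y_j = y for all j) turns Σ_{j≠i} y_j into 2y, so 113 = 8y and y = 14.125.

14.125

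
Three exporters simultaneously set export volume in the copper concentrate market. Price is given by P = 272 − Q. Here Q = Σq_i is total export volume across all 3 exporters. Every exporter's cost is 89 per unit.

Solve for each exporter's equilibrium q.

A representative exporter's profit is π_i = q_i(272 − Q) − 89q_i, with Q = q_i + Σ_{j≠i} q_j.
First-order condition: 183 − 2q_i − Σ_{j≠i} q_j = 0.
In a symmetric equilibrium every exporter chooses the same q, so Σ_{j≠i} q_j = 2q. The condition becomes 183 − 4q = 0, giving q = 183/4 = 45.75.

45.75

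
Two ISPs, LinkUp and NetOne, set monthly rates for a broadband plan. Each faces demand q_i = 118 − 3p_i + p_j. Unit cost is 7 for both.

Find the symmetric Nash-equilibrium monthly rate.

27.8

LinkUp's profit: π = (p_{LinkUp} − 7)(118 − 3p_{LinkUp} + p_{NetOne}).
∂π/∂p_{LinkUp} = 139 − 6p_{LinkUp} + p_{NetOne} = 0 ⇒ p_{LinkUp} = 139/6 + (1/6)p_{NetOne}.
By symmetry p_{NetOne} = p_{LinkUp}; substituting into the reaction function, (5/6)p_{LinkUp} = 139/6 and p_{LinkUp} = 27.8.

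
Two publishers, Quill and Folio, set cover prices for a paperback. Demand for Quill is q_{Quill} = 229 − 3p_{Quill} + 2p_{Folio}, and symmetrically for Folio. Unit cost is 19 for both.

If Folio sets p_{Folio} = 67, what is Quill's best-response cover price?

70

Quill's profit: π = (p_{Quill} − 19)(229 − 3p_{Quill} + 2p_{Folio}).
∂π/∂p_{Quill} = 286 − 6p_{Quill} + 2p_{Folio} = 0 ⇒ p_{Quill} = 143/3 + (1/3)p_{Folio}.
At p_{Folio} = 67: p_{Quill} = 143/3 + (1/3)·67 = 70.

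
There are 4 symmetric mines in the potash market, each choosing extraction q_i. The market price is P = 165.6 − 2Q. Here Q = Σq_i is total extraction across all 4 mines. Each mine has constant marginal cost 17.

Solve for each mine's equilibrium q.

A representative mine's profit is π_i = q_i(165.6 − 2Q) − 17q_i, with Q = q_i + Σ_{j≠i} q_j.
First-order condition: 148.6 − 4q_i − 2Σ_{j≠i} q_j = 0.
With identical mines, set every q_j = q: then 148.6 − 4q − 6q = 0, i.e. q = 148.6/10 = 14.86.

14.86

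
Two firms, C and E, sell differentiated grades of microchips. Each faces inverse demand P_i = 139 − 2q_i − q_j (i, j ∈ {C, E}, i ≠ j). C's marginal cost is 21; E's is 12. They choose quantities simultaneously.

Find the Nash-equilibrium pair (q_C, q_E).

Firm C's profit: π = q_C(139 − 2q_C − q_E) − 21q_C.
∂π/∂q_C = 118 − 4q_C − q_E = 0 ⇒ q_C = 29.5 − 0.25q_E.
Similarly q_E = 31.75 − 0.25q_C.
Solving the two reaction functions simultaneously: (1 − (−0.25)(−0.25))q_C = 29.5 − 0.25·31.75, so 0.9375q_C = 21.5625 and q_C = 23.
Then q_E = 31.75 − 0.25·23 = 26.

23, 26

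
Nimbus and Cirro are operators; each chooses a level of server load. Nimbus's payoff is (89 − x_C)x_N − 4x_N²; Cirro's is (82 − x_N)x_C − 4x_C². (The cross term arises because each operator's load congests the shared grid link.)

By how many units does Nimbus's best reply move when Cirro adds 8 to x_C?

-1

Expanding Nimbus's payoff: 89x_N − x_Cx_N − 4x_N².
∂π/∂x_N = 89 − x_C − 8x_N = 0, so x_N = 11.125 − 0.125x_C.
The reaction-function slope is −0.125, so an 8-unit rise in x_C moves x_N by −0.125 × 8 = −1. Nimbus's best response falls — the actions are strategic substitutes.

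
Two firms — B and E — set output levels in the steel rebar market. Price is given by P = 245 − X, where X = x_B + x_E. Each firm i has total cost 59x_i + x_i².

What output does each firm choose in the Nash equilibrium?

37.2

Firm B's profit: π = x_B(245 − (x_B + x_E)) − 59x_B − x_B².
∂π/∂x_B = 186 − 4x_B − x_E = 0, so x_B = 46.5 − 0.25x_E.
Setting x_B = x_E in the reaction function: x_B = 46.5 − 0.25x_B, so x_B = 46.5 / 1.25 = 37.2.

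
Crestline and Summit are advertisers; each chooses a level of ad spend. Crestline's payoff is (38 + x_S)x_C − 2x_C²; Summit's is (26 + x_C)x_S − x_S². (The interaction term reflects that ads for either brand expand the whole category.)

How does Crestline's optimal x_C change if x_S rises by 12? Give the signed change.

Expanding Crestline's payoff: 38x_C + x_Sx_C − 2x_C².
∂π/∂x_C = 38 + x_S − 4x_C = 0, so x_C = 9.5 + 0.25x_S.
The reaction-function slope is 0.25, so a 12-unit rise in x_S moves x_C by 0.25 × 12 = 3. Crestline's best response rises — the actions are strategic complements.

3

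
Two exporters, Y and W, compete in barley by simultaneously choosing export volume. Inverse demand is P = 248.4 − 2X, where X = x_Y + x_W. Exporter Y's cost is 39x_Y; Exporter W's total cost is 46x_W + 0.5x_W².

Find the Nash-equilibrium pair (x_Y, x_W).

40.1375, 24.425

Exporter Y's profit: π = x_Y(248.4 − 2(x_Y + x_W)) − 39x_Y.
∂π/∂x_Y = 209.4 − 4x_Y − 2x_W = 0, so x_Y = 52.35 − 0.5x_W.
For W: ∂π/∂x_W = 202.4 − 5x_W − 2x_Y = 0 ⇒ x_W = 40.48 − 0.4x_Y.
Plugging x_W into Y's best response: x_Y = 52.35 − 0.5(40.48 − 0.4x_Y) ⇒ 0.8x_Y = 32.11, so x_Y = 40.1375.
Then x_W = 40.48 − 0.4·40.1375 = 24.425.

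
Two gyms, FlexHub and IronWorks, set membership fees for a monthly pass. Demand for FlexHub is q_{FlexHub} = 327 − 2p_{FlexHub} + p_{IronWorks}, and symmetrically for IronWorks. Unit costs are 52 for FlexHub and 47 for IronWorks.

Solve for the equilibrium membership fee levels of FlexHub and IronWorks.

143, 141

FlexHub's profit: π = (p_{FlexHub} − 52)(327 − 2p_{FlexHub} + p_{IronWorks}).
∂π/∂p_{FlexHub} = 431 − 4p_{FlexHub} + p_{IronWorks} = 0 ⇒ p_{FlexHub} = 107.75 + 0.25p_{IronWorks}.
Similarly p_{IronWorks} = 105.25 + 0.25p_{FlexHub}.
Substituting the second reaction function into the first: p_{FlexHub} = 107.75 + 0.25(105.25 + 0.25p_{FlexHub}), which gives 0.9375p_{FlexHub} = 134.0625 ⇒ p_{FlexHub} = 143.
Then p_{IronWorks} = 105.25 + 0.25·143 = 141.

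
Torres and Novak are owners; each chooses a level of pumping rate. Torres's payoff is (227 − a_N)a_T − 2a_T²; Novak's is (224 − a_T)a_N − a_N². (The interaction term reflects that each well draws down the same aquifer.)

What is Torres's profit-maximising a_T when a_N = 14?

53.25

Expanding Torres's payoff: 227a_T − a_Na_T − 2a_T².
∂π/∂a_T = 227 − a_N − 4a_T = 0, so a_T = 56.75 − 0.25a_N.
At a_N = 14: a_T = 56.75 − 0.25·14 = 53.25.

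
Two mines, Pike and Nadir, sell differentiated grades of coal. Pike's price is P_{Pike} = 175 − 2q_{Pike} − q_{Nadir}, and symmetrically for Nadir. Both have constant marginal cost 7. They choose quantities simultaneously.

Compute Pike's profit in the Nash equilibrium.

Mine Pike's profit: π = q_{Pike}(175 − 2q_{Pike} − q_{Nadir}) − 7q_{Pike}.
∂π/∂q_{Pike} = 168 − 4q_{Pike} − q_{Nadir} = 0 ⇒ q_{Pike} = 42 − 0.25q_{Nadir}.
The game is symmetric, so in equilibrium q_{Nadir} = q_{Pike}: the reaction function gives 1.25q_{Pike} = 42, hence q_{Pike} = 33.6.
P_{Pike} = 175 − 2·33.6 − 33.6 = 74.2.
Profit = (74.2 − 7)·33.6 = 2257.92.

2257.92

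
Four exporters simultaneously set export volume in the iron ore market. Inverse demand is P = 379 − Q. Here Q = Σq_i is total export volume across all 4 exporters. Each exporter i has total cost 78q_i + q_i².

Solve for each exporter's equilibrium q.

A representative exporter's profit is π_i = q_i(379 − Q) − 78q_i − q_i², with Q = q_i + Σ_{j≠i} q_j.
First-order condition: 301 − 4q_i − Σ_{j≠i} q_j = 0.
Imposing symmetry (q_j = q for all j) turns Σ_{j≠i} q_j into 3q, so 301 = 7q and q = 43.

43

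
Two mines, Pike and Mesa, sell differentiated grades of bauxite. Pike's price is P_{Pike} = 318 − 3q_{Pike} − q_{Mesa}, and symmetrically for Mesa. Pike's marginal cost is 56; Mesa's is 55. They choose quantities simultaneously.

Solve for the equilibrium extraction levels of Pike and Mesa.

Mine Pike's profit: π = q_{Pike}(318 − 3q_{Pike} − q_{Mesa}) − 56q_{Pike}.
∂π/∂q_{Pike} = 262 − 6q_{Pike} − q_{Mesa} = 0 ⇒ q_{Pike} = 131/3 − (1/6)q_{Mesa}.
Similarly q_{Mesa} = 263/6 − (1/6)q_{Pike}.
Solving the two reaction functions simultaneously: (1 − (−1/6)(−1/6))q_{Pike} = 131/3 − (1/6)·(263/6), so (35/36)q_{Pike} = 1309/36 and q_{Pike} = 37.4.
Then q_{Mesa} = 263/6 − (1/6)·37.4 = 37.6.

37.4, 37.6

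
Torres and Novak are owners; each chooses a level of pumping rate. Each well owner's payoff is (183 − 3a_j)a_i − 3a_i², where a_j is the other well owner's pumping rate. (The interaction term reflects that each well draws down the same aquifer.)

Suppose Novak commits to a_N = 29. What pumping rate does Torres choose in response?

Torres's payoff is (183 − 3a_N)a_T − 3a_T².
∂π/∂a_T = 183 − 3a_N − 6a_T = 0, so a_T = 30.5 − 0.5a_N.
At a_N = 29: a_T = 30.5 − 0.5·29 = 16.

16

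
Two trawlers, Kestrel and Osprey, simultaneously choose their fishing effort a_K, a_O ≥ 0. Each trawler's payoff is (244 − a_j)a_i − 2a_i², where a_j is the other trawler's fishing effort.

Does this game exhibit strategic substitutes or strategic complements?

strategic substitutes

Kestrel's payoff is (244 − a_O)a_K − 2a_K².
∂π/∂a_K = 244 − a_O − 4a_K = 0, so a_K = 61 − 0.25a_O.
The best-response slope da_K/da_O = −0.25 < 0: the reaction function is downward-sloping, so the choices are strategic substitutes.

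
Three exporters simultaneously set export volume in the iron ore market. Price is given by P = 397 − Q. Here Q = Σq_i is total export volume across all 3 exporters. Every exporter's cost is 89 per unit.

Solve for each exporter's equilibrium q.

77

A representative exporter's profit is π_i = q_i(397 − Q) − 89q_i, with Q = q_i + Σ_{j≠i} q_j.
First-order condition: 308 − 2q_i − Σ_{j≠i} q_j = 0.
With identical exporters, set every q_j = q: then 308 − 2q − 2q = 0, i.e. q = 308/4 = 77.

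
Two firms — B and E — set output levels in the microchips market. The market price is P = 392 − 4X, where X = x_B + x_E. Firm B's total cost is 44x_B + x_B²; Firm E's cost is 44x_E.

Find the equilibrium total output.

54.375

Firm B's profit: π = x_B(392 − 4(x_B + x_E)) − 44x_B − x_B².
∂π/∂x_B = 348 − 10x_B − 4x_E = 0, so x_B = 34.8 − 0.4x_E.
For E: ∂π/∂x_E = 348 − 8x_E − 4x_B = 0 ⇒ x_E = 43.5 − 0.5x_B.
Substituting the second reaction function into the first: x_B = 34.8 − 0.4(43.5 − 0.5x_B), which gives 0.8x_B = 17.4 ⇒ x_B = 21.75.
Then x_E = 43.5 − 0.5·21.75 = 32.625.
Total output: 21.75 + 32.625 = 54.375.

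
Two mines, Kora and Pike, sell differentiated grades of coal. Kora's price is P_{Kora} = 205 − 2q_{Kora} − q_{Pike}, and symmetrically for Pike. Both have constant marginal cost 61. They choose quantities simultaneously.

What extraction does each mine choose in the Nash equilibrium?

28.8

Mine Kora's profit: π = q_{Kora}(205 − 2q_{Kora} − q_{Pike}) − 61q_{Kora}.
∂π/∂q_{Kora} = 144 − 4q_{Kora} − q_{Pike} = 0 ⇒ q_{Kora} = 36 − 0.25q_{Pike}.
By symmetry q_{Pike} = q_{Kora}; substituting into the reaction function, 1.25q_{Kora} = 36 and q_{Kora} = 28.8.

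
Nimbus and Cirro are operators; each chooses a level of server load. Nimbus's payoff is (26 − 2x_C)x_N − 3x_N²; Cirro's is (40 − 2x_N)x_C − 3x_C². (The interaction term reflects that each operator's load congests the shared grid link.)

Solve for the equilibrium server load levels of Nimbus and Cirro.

2.375, 5.875

Expanding Nimbus's payoff: 26x_N − 2x_Cx_N − 3x_N².
∂π/∂x_N = 26 − 2x_C − 6x_N = 0, so x_N = 13/3 − (1/3)x_C.
Likewise for Cirro: x_C = 20/3 − (1/3)x_N.
Plugging x_C into Nimbus's best response: x_N = 13/3 − (1/3)(20/3 − (1/3)x_N) ⇒ (8/9)x_N = 19/9, so x_N = 2.375.
Then x_C = 20/3 − (1/3)·2.375 = 5.875.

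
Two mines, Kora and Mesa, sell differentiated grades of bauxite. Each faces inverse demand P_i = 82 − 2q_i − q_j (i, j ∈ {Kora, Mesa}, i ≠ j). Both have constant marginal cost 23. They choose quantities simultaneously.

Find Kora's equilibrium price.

Mine Kora's profit: π = q_{Kora}(82 − 2q_{Kora} − q_{Mesa}) − 23q_{Kora}.
∂π/∂q_{Kora} = 59 − 4q_{Kora} − q_{Mesa} = 0 ⇒ q_{Kora} = 14.75 − 0.25q_{Mesa}.
The game is symmetric, so in equilibrium q_{Mesa} = q_{Kora}: the reaction function gives 1.25q_{Kora} = 14.75, hence q_{Kora} = 11.8.
P_{Kora} = 82 − 2·11.8 − 11.8 = 46.6.

46.6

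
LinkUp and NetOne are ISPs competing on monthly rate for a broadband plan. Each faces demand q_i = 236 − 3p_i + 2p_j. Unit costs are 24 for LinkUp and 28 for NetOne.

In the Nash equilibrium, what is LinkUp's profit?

8667.1875

LinkUp's profit: π = (p_{LinkUp} − 24)(236 − 3p_{LinkUp} + 2p_{NetOne}).
∂π/∂p_{LinkUp} = 308 − 6p_{LinkUp} + 2p_{NetOne} = 0 ⇒ p_{LinkUp} = 154/3 + (1/3)p_{NetOne}.
Similarly p_{NetOne} = 160/3 + (1/3)p_{LinkUp}.
Substituting the second reaction function into the first: p_{LinkUp} = 154/3 + (1/3)(160/3 + (1/3)p_{LinkUp}), which gives (8/9)p_{LinkUp} = 622/9 ⇒ p_{LinkUp} = 77.75.
Then p_{NetOne} = 160/3 + (1/3)·77.75 = 79.25.
q_{LinkUp} = 236 − 3·77.75 + 2·79.25 = 161.25.
Profit = (77.75 − 24)·161.25 = 8667.1875.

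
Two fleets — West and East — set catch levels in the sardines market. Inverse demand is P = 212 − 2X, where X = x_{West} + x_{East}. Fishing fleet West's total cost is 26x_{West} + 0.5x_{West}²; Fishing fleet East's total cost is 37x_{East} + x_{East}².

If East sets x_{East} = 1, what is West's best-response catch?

Fishing fleet West's profit: π = x_{West}(212 − 2(x_{West} + x_{East})) − 26x_{West} − 0.5x_{West}².
∂π/∂x_{West} = 186 − 5x_{West} − 2x_{East} = 0, so x_{West} = 37.2 − 0.4x_{East}.
At x_{East} = 1: x_{West} = 37.2 − 0.4·1 = 36.8.

36.8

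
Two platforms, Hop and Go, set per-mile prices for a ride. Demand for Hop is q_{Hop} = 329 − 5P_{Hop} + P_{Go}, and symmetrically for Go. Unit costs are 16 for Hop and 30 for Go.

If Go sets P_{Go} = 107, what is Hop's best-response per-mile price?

51.6

Hop's profit: π = (P_{Hop} − 16)(329 − 5P_{Hop} + P_{Go}).
∂π/∂P_{Hop} = 409 − 10P_{Hop} + P_{Go} = 0 ⇒ P_{Hop} = 40.9 + 0.1P_{Go}.
At P_{Go} = 107: P_{Hop} = 40.9 + 0.1·107 = 51.6.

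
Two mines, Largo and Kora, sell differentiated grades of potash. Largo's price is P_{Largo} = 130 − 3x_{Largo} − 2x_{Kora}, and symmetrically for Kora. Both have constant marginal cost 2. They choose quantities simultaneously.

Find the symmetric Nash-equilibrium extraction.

Mine Largo's profit: π = x_{Largo}(130 − 3x_{Largo} − 2x_{Kora}) − 2x_{Largo}.
∂π/∂x_{Largo} = 128 − 6x_{Largo} − 2x_{Kora} = 0 ⇒ x_{Largo} = 64/3 − (1/3)x_{Kora}.
By symmetry x_{Kora} = x_{Largo}; substituting into the reaction function, (4/3)x_{Largo} = 64/3 and x_{Largo} = 16.

16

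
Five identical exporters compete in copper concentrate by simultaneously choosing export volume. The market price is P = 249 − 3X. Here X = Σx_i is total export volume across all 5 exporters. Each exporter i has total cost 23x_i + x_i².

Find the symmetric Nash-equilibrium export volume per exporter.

A representative exporter's profit is π_i = x_i(249 − 3X) − 23x_i − x_i², with X = x_i + Σ_{j≠i} x_j.
First-order condition: 226 − 8x_i − 3Σ_{j≠i} x_j = 0.
In a symmetric equilibrium every exporter chooses the same x, so Σ_{j≠i} x_j = 4x. The condition becomes 226 − 20x = 0, giving x = 226/20 = 11.3.

11.3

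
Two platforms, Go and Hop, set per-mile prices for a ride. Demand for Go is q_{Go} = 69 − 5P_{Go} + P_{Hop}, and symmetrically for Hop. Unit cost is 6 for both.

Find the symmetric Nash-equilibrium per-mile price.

11

Go's profit: π = (P_{Go} − 6)(69 − 5P_{Go} + P_{Hop}).
∂π/∂P_{Go} = 99 − 10P_{Go} + P_{Hop} = 0 ⇒ P_{Go} = 9.9 + 0.1P_{Hop}.
Setting P_{Go} = P_{Hop} in the reaction function: P_{Go} = 9.9 + 0.1P_{Go}, so P_{Go} = 9.9 / 0.9 = 11.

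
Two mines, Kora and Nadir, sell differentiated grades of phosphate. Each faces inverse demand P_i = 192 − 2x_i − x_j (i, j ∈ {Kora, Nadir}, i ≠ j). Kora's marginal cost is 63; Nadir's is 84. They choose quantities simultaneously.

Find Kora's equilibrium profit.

Mine Kora's profit: π = x_{Kora}(192 − 2x_{Kora} − x_{Nadir}) − 63x_{Kora}.
∂π/∂x_{Kora} = 129 − 4x_{Kora} − x_{Nadir} = 0 ⇒ x_{Kora} = 32.25 − 0.25x_{Nadir}.
Similarly x_{Nadir} = 27 − 0.25x_{Kora}.
Plugging x_{Nadir} into Kora's best response: x_{Kora} = 32.25 − 0.25(27 − 0.25x_{Kora}) ⇒ 0.9375x_{Kora} = 25.5, so x_{Kora} = 27.2.
Then x_{Nadir} = 27 − 0.25·27.2 = 20.2.
P_{Kora} = 192 − 2·27.2 − 20.2 = 117.4.
Profit = (117.4 − 63)·27.2 = 1479.68.

1479.68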